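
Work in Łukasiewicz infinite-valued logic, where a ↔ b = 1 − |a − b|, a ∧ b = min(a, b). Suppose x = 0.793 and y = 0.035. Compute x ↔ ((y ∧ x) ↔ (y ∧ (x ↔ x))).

0.793

y ∧ x = min(0.035, 0.793) = 0.035
x ↔ x = 1 − |0.793 − 0.793| = 1 − 0.000 = 1.000
y ∧ (x ↔ x) = min(0.035, 1.000) = 0.035
(y ∧ x) ↔ (y ∧ (x ↔ x)) = 1 − |0.035 − 0.035| = 1 − 0.000 = 1.000
x ↔ ((y ∧ x) ↔ (y ∧ (x ↔ x))) = 1 − |0.793 − 1.000| = 1 − 0.207 = 0.793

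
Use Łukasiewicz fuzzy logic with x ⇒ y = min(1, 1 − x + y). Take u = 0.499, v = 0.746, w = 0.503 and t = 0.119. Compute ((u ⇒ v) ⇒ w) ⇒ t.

u ⇒ v = min(1, 1 − 0.499 + 0.746) = min(1, 1.247) = 1.000
(u ⇒ v) ⇒ w = min(1, 1 − 1.000 + 0.503) = min(1, 0.503) = 0.503
((u ⇒ v) ⇒ w) ⇒ t = min(1, 1 − 0.503 + 0.119) = min(1, 0.616) = 0.616

0.616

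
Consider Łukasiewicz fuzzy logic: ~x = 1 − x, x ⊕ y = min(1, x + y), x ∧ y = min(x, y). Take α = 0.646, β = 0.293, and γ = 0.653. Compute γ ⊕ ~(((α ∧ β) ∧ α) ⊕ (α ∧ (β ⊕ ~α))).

α ∧ β = min(0.646, 0.293) = 0.293
(α ∧ β) ∧ α = min(0.293, 0.646) = 0.293
~α = 1 − 0.646 = 0.354
β ⊕ ~α = min(1, 0.293 + 0.354) = min(1, 0.647) = 0.647
α ∧ (β ⊕ ~α) = min(0.646, 0.647) = 0.646
((α ∧ β) ∧ α) ⊕ (α ∧ (β ⊕ ~α)) = min(1, 0.293 + 0.646) = min(1, 0.939) = 0.939
~(((α ∧ β) ∧ α) ⊕ (α ∧ (β ⊕ ~α))) = 1 − 0.939 = 0.061
γ ⊕ ~(((α ∧ β) ∧ α) ⊕ (α ∧ (β ⊕ ~α))) = min(1, 0.653 + 0.061) = min(1, 0.714) = 0.714

0.714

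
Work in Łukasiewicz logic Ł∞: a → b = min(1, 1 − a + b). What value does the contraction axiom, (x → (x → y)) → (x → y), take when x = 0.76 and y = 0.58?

x → y = min(1, 1 − 0.76 + 0.58) = min(1, 0.82) = 0.82
x → (x → y) = min(1, 1 − 0.76 + 0.82) = min(1, 1.06) = 1.00
(x → (x → y)) → (x → y) = min(1, 1 − 1.00 + 0.82) = min(1, 0.82) = 0.82
(The value 0.82 < 1 shows this instance is not satisfied; fails in Ł∞ (the t-norm is not idempotent).)

0.82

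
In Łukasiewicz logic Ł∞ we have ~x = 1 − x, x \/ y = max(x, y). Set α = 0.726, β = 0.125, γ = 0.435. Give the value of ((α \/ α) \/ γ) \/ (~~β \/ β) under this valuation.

0.726

α \/ α = max(0.726, 0.726) = 0.726
(α \/ α) \/ γ = max(0.726, 0.435) = 0.726
~β = 1 − 0.125 = 0.875
~~β = 1 − 0.875 = 0.125
~~β \/ β = max(0.125, 0.125) = 0.125
((α \/ α) \/ γ) \/ (~~β \/ β) = max(0.726, 0.125) = 0.726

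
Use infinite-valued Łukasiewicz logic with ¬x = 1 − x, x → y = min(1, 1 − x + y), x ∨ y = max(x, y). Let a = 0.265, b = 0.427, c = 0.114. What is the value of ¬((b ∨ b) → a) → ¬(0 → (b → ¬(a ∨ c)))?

0.838

b ∨ b = max(0.427, 0.427) = 0.427
(b ∨ b) → a = min(1, 1 − 0.427 + 0.265) = min(1, 0.838) = 0.838
¬((b ∨ b) → a) = 1 − 0.838 = 0.162
a ∨ c = max(0.265, 0.114) = 0.265
¬(a ∨ c) = 1 − 0.265 = 0.735
b → ¬(a ∨ c) = min(1, 1 − 0.427 + 0.735) = min(1, 1.308) = 1.000
0 → (b → ¬(a ∨ c)) = min(1, 1 − 0.000 + 1.000) = min(1, 2.000) = 1.000
¬(0 → (b → ¬(a ∨ c))) = 1 − 1.000 = 0.000
¬((b ∨ b) → a) → ¬(0 → (b → ¬(a ∨ c))) = min(1, 1 − 0.162 + 0.000) = min(1, 0.838) = 0.838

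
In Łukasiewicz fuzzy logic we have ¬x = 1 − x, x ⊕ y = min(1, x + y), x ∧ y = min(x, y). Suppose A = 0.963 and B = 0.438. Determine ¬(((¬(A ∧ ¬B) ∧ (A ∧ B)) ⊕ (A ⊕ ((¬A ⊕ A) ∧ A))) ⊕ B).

¬B = 1 − 0.438 = 0.562
A ∧ ¬B = min(0.963, 0.562) = 0.562
¬(A ∧ ¬B) = 1 − 0.562 = 0.438
A ∧ B = min(0.963, 0.438) = 0.438
¬(A ∧ ¬B) ∧ (A ∧ B) = min(0.438, 0.438) = 0.438
¬A = 1 − 0.963 = 0.037
¬A ⊕ A = min(1, 0.037 + 0.963) = min(1, 1.000) = 1.000
(¬A ⊕ A) ∧ A = min(1.000, 0.963) = 0.963
A ⊕ ((¬A ⊕ A) ∧ A) = min(1, 0.963 + 0.963) = min(1, 1.926) = 1.000
(¬(A ∧ ¬B) ∧ (A ∧ B)) ⊕ (A ⊕ ((¬A ⊕ A) ∧ A)) = min(1, 0.438 + 1.000) = min(1, 1.438) = 1.000
((¬(A ∧ ¬B) ∧ (A ∧ B)) ⊕ (A ⊕ ((¬A ⊕ A) ∧ A))) ⊕ B = min(1, 1.000 + 0.438) = min(1, 1.438) = 1.000
¬(((¬(A ∧ ¬B) ∧ (A ∧ B)) ⊕ (A ⊕ ((¬A ⊕ A) ∧ A))) ⊕ B) = 1 − 1.000 = 0.000

0.000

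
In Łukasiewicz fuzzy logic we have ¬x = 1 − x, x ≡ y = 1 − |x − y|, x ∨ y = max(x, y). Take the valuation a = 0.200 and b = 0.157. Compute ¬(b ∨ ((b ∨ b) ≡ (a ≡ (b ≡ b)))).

b ∨ b = max(0.157, 0.157) = 0.157
b ≡ b = 1 − |0.157 − 0.157| = 1 − 0.000 = 1.000
a ≡ (b ≡ b) = 1 − |0.200 − 1.000| = 1 − 0.800 = 0.200
(b ∨ b) ≡ (a ≡ (b ≡ b)) = 1 − |0.157 − 0.200| = 1 − 0.043 = 0.957
b ∨ ((b ∨ b) ≡ (a ≡ (b ≡ b))) = max(0.157, 0.957) = 0.957
¬(b ∨ ((b ∨ b) ≡ (a ≡ (b ≡ b)))) = 1 − 0.957 = 0.043

0.043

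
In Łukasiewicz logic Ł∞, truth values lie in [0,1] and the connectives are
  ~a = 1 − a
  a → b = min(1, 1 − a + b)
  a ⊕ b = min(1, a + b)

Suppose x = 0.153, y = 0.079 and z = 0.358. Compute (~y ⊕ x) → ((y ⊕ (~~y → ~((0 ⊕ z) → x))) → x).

0.153

~y = 1 − 0.079 = 0.921
~y ⊕ x = min(1, 0.921 + 0.153) = min(1, 1.074) = 1.000
~~y = 1 − 0.921 = 0.079
0 ⊕ z = min(1, 0.000 + 0.358) = min(1, 0.358) = 0.358
(0 ⊕ z) → x = min(1, 1 − 0.358 + 0.153) = min(1, 0.795) = 0.795
~((0 ⊕ z) → x) = 1 − 0.795 = 0.205
~~y → ~((0 ⊕ z) → x) = min(1, 1 − 0.079 + 0.205) = min(1, 1.126) = 1.000
y ⊕ (~~y → ~((0 ⊕ z) → x)) = min(1, 0.079 + 1.000) = min(1, 1.079) = 1.000
(y ⊕ (~~y → ~((0 ⊕ z) → x))) → x = min(1, 1 − 1.000 + 0.153) = min(1, 0.153) = 0.153
(~y ⊕ x) → ((y ⊕ (~~y → ~((0 ⊕ z) → x))) → x) = min(1, 1 − 1.000 + 0.153) = min(1, 0.153) = 0.153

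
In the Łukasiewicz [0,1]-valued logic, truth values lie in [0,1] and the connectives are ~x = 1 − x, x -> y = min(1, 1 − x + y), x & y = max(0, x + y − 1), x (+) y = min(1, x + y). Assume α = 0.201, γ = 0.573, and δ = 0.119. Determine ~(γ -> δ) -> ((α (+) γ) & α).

γ -> δ = min(1, 1 − 0.573 + 0.119) = min(1, 0.546) = 0.546
~(γ -> δ) = 1 − 0.546 = 0.454
α (+) γ = min(1, 0.201 + 0.573) = min(1, 0.774) = 0.774
(α (+) γ) & α = max(0, 0.774 + 0.201 − 1) = max(0, -0.025) = 0.000
~(γ -> δ) -> ((α (+) γ) & α) = min(1, 1 − 0.454 + 0.000) = min(1, 0.546) = 0.546

0.546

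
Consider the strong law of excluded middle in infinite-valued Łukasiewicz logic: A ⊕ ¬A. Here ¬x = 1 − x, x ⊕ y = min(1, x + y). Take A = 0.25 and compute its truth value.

1.00

¬A = 1 − 0.25 = 0.75
A ⊕ ¬A = min(1, 0.25 + 0.75) = min(1, 1.00) = 1.00
(As expected: always 1 in Ł∞ since a ⊕ (1−a) = 1.)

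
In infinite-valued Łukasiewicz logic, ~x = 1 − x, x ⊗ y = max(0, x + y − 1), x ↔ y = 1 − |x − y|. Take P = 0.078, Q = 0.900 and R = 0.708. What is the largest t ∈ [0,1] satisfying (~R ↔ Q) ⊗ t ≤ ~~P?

~R = 1 − 0.708 = 0.292
~R ↔ Q = 1 − |0.292 − 0.900| = 1 − 0.608 = 0.392
So the left factor is ~R ↔ Q = 0.392.
~P = 1 − 0.078 = 0.922
~~P = 1 − 0.922 = 0.078
So the right-hand bound is ~~P = 0.078.
The residuum of the Łukasiewicz t-norm gives the supremum: min(1, 1 − 0.392 + 0.078).
1 − 0.392 + 0.078 = 0.686, so t = min(1, 0.686) = 0.686.
Check: 0.392 ⊗ 0.686 = max(0, 0.078) = 0.078 ≤ 0.078.

0.686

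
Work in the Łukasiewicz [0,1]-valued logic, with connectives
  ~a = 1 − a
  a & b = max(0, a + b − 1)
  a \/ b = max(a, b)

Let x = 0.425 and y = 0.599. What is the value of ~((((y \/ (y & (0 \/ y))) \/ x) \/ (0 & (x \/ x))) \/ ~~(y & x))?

0 \/ y = max(0.000, 0.599) = 0.599
y & (0 \/ y) = max(0, 0.599 + 0.599 − 1) = max(0, 0.198) = 0.198
y \/ (y & (0 \/ y)) = max(0.599, 0.198) = 0.599
(y \/ (y & (0 \/ y))) \/ x = max(0.599, 0.425) = 0.599
x \/ x = max(0.425, 0.425) = 0.425
0 & (x \/ x) = max(0, 0.000 + 0.425 − 1) = max(0, -0.575) = 0.000
((y \/ (y & (0 \/ y))) \/ x) \/ (0 & (x \/ x)) = max(0.599, 0.000) = 0.599
y & x = max(0, 0.599 + 0.425 − 1) = max(0, 0.024) = 0.024
~(y & x) = 1 − 0.024 = 0.976
~~(y & x) = 1 − 0.976 = 0.024
(((y \/ (y & (0 \/ y))) \/ x) \/ (0 & (x \/ x))) \/ ~~(y & x) = max(0.599, 0.024) = 0.599
~((((y \/ (y & (0 \/ y))) \/ x) \/ (0 & (x \/ x))) \/ ~~(y & x)) = 1 − 0.599 = 0.401

0.401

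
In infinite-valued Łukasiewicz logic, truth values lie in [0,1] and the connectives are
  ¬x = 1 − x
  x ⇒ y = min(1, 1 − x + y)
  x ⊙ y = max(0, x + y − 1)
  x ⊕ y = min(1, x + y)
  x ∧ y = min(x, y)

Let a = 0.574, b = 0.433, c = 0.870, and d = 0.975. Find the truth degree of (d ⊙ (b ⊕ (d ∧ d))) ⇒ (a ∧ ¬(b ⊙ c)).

0.599

d ∧ d = min(0.975, 0.975) = 0.975
b ⊕ (d ∧ d) = min(1, 0.433 + 0.975) = min(1, 1.408) = 1.000
d ⊙ (b ⊕ (d ∧ d)) = max(0, 0.975 + 1.000 − 1) = max(0, 0.975) = 0.975
b ⊙ c = max(0, 0.433 + 0.870 − 1) = max(0, 0.303) = 0.303
¬(b ⊙ c) = 1 − 0.303 = 0.697
a ∧ ¬(b ⊙ c) = min(0.574, 0.697) = 0.574
(d ⊙ (b ⊕ (d ∧ d))) ⇒ (a ∧ ¬(b ⊙ c)) = min(1, 1 − 0.975 + 0.574) = min(1, 0.599) = 0.599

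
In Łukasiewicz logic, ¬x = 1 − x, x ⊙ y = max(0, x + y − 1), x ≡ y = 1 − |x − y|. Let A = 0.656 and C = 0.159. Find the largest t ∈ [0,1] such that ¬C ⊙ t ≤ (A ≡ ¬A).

¬C = 1 − 0.159 = 0.841
So the left factor is ¬C = 0.841.
¬A = 1 − 0.656 = 0.344
A ≡ ¬A = 1 − |0.656 − 0.344| = 1 − 0.312 = 0.688
So the right-hand bound is A ≡ ¬A = 0.688.
The residuum of the Łukasiewicz t-norm gives the supremum: min(1, 1 − 0.841 + 0.688).
1 − 0.841 + 0.688 = 0.847, so t = min(1, 0.847) = 0.847.
Check: 0.841 ⊙ 0.847 = max(0, 0.688) = 0.688 ≤ 0.688.

0.847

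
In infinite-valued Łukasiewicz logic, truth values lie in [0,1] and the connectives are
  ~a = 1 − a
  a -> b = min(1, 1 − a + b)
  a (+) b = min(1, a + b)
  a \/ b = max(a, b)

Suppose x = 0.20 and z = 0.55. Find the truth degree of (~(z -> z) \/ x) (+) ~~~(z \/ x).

0.65

z -> z = min(1, 1 − 0.55 + 0.55) = min(1, 1.00) = 1.00
~(z -> z) = 1 − 1.00 = 0.00
~(z -> z) \/ x = max(0.00, 0.20) = 0.20
z \/ x = max(0.55, 0.20) = 0.55
~(z \/ x) = 1 − 0.55 = 0.45
~~(z \/ x) = 1 − 0.45 = 0.55
~~~(z \/ x) = 1 − 0.55 = 0.45
(~(z -> z) \/ x) (+) ~~~(z \/ x) = min(1, 0.20 + 0.45) = min(1, 0.65) = 0.65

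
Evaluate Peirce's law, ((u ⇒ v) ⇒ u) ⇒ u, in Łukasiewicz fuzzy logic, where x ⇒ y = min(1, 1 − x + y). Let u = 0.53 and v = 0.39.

u ⇒ v = min(1, 1 − 0.53 + 0.39) = min(1, 0.86) = 0.86
(u ⇒ v) ⇒ u = min(1, 1 − 0.86 + 0.53) = min(1, 0.67) = 0.67
((u ⇒ v) ⇒ u) ⇒ u = min(1, 1 − 0.67 + 0.53) = min(1, 0.86) = 0.86
(The value 0.86 < 1 shows this instance is not satisfied; not a Ł∞-tautology in general.)

0.86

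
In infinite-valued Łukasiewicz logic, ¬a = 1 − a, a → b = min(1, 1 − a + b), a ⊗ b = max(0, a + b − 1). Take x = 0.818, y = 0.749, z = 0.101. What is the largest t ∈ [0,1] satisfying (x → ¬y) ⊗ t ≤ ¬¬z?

¬y = 1 − 0.749 = 0.251
x → ¬y = min(1, 1 − 0.818 + 0.251) = min(1, 0.433) = 0.433
So the left factor is x → ¬y = 0.433.
¬z = 1 − 0.101 = 0.899
¬¬z = 1 − 0.899 = 0.101
So the right-hand bound is ¬¬z = 0.101.
The residuum of the Łukasiewicz t-norm gives the supremum: min(1, 1 − 0.433 + 0.101).
1 − 0.433 + 0.101 = 0.668, so t = min(1, 0.668) = 0.668.
Check: 0.433 ⊗ 0.668 = max(0, 0.101) = 0.101 ≤ 0.101.

0.668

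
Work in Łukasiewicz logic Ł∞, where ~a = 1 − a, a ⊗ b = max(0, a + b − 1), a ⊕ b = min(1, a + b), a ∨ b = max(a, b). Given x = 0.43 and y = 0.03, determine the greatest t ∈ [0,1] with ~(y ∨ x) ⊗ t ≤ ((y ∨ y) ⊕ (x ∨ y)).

y ∨ x = max(0.03, 0.43) = 0.43
~(y ∨ x) = 1 − 0.43 = 0.57
So the left factor is ~(y ∨ x) = 0.57.
y ∨ y = max(0.03, 0.03) = 0.03
x ∨ y = max(0.43, 0.03) = 0.43
(y ∨ y) ⊕ (x ∨ y) = min(1, 0.03 + 0.43) = min(1, 0.46) = 0.46
So the right-hand bound is (y ∨ y) ⊕ (x ∨ y) = 0.46.
The residuum of the Łukasiewicz t-norm gives the supremum: min(1, 1 − 0.57 + 0.46).
1 − 0.57 + 0.46 = 0.89, so t = min(1, 0.89) = 0.89.
Check: 0.57 ⊗ 0.89 = max(0, 0.46) = 0.46 ≤ 0.46.

0.89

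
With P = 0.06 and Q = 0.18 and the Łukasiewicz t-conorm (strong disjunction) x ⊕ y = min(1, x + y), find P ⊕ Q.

0.24

P ⊕ Q = min(1, 0.06 + 0.18) = min(1, 0.24) = 0.24
For comparison, the Gödel t-conorm max(x, y) would give 0.18.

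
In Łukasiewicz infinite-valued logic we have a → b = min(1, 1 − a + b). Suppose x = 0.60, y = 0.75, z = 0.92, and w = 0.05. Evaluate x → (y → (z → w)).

0.78

z → w = min(1, 1 − 0.92 + 0.05) = min(1, 0.13) = 0.13
y → (z → w) = min(1, 1 − 0.75 + 0.13) = min(1, 0.38) = 0.38
x → (y → (z → w)) = min(1, 1 − 0.60 + 0.38) = min(1, 0.78) = 0.78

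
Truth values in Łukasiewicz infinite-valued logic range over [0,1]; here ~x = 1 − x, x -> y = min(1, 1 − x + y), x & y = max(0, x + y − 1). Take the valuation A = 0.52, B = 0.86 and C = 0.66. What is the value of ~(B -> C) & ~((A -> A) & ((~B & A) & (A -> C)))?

0.20

B -> C = min(1, 1 − 0.86 + 0.66) = min(1, 0.80) = 0.80
~(B -> C) = 1 − 0.80 = 0.20
A -> A = min(1, 1 − 0.52 + 0.52) = min(1, 1.00) = 1.00
~B = 1 − 0.86 = 0.14
~B & A = max(0, 0.14 + 0.52 − 1) = max(0, -0.34) = 0.00
A -> C = min(1, 1 − 0.52 + 0.66) = min(1, 1.14) = 1.00
(~B & A) & (A -> C) = max(0, 0.00 + 1.00 − 1) = max(0, 0.00) = 0.00
(A -> A) & ((~B & A) & (A -> C)) = max(0, 1.00 + 0.00 − 1) = max(0, 0.00) = 0.00
~((A -> A) & ((~B & A) & (A -> C))) = 1 − 0.00 = 1.00
~(B -> C) & ~((A -> A) & ((~B & A) & (A -> C))) = max(0, 0.20 + 1.00 − 1) = max(0, 0.20) = 0.20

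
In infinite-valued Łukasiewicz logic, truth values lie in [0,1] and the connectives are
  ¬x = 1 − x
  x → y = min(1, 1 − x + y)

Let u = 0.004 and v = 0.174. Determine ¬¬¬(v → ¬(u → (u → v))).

0.174

u → v = min(1, 1 − 0.004 + 0.174) = min(1, 1.170) = 1.000
u → (u → v) = min(1, 1 − 0.004 + 1.000) = min(1, 1.996) = 1.000
¬(u → (u → v)) = 1 − 1.000 = 0.000
v → ¬(u → (u → v)) = min(1, 1 − 0.174 + 0.000) = min(1, 0.826) = 0.826
¬(v → ¬(u → (u → v))) = 1 − 0.826 = 0.174
¬¬(v → ¬(u → (u → v))) = 1 − 0.174 = 0.826
¬¬¬(v → ¬(u → (u → v))) = 1 − 0.826 = 0.174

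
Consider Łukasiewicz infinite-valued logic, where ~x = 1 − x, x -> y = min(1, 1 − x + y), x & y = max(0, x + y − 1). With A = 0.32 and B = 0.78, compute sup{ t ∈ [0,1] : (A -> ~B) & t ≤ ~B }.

~B = 1 − 0.78 = 0.22
A -> ~B = min(1, 1 − 0.32 + 0.22) = min(1, 0.90) = 0.90
So the left factor is A -> ~B = 0.90.
So the right-hand bound is ~B = 0.22.
The residuum of the Łukasiewicz t-norm gives the supremum: min(1, 1 − 0.90 + 0.22).
1 − 0.90 + 0.22 = 0.32, so t = min(1, 0.32) = 0.32.
Check: 0.90 & 0.32 = max(0, 0.22) = 0.22 ≤ 0.22.

0.32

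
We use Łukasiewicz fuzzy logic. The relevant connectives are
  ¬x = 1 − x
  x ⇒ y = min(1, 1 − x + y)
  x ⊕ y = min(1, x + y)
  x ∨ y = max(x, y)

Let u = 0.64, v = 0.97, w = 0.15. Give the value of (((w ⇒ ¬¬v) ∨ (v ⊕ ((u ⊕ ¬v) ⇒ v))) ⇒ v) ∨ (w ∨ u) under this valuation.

¬v = 1 − 0.97 = 0.03
¬¬v = 1 − 0.03 = 0.97
w ⇒ ¬¬v = min(1, 1 − 0.15 + 0.97) = min(1, 1.82) = 1.00
u ⊕ ¬v = min(1, 0.64 + 0.03) = min(1, 0.67) = 0.67
(u ⊕ ¬v) ⇒ v = min(1, 1 − 0.67 + 0.97) = min(1, 1.30) = 1.00
v ⊕ ((u ⊕ ¬v) ⇒ v) = min(1, 0.97 + 1.00) = min(1, 1.97) = 1.00
(w ⇒ ¬¬v) ∨ (v ⊕ ((u ⊕ ¬v) ⇒ v)) = max(1.00, 1.00) = 1.00
((w ⇒ ¬¬v) ∨ (v ⊕ ((u ⊕ ¬v) ⇒ v))) ⇒ v = min(1, 1 − 1.00 + 0.97) = min(1, 0.97) = 0.97
w ∨ u = max(0.15, 0.64) = 0.64
(((w ⇒ ¬¬v) ∨ (v ⊕ ((u ⊕ ¬v) ⇒ v))) ⇒ v) ∨ (w ∨ u) = max(0.97, 0.64) = 0.97

0.97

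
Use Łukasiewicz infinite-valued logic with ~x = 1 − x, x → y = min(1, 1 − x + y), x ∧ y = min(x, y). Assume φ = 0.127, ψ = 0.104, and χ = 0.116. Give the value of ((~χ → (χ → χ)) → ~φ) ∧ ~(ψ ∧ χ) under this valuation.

~χ = 1 − 0.116 = 0.884
χ → χ = min(1, 1 − 0.116 + 0.116) = min(1, 1.000) = 1.000
~χ → (χ → χ) = min(1, 1 − 0.884 + 1.000) = min(1, 1.116) = 1.000
~φ = 1 − 0.127 = 0.873
(~χ → (χ → χ)) → ~φ = min(1, 1 − 1.000 + 0.873) = min(1, 0.873) = 0.873
ψ ∧ χ = min(0.104, 0.116) = 0.104
~(ψ ∧ χ) = 1 − 0.104 = 0.896
((~χ → (χ → χ)) → ~φ) ∧ ~(ψ ∧ χ) = min(0.873, 0.896) = 0.873

0.873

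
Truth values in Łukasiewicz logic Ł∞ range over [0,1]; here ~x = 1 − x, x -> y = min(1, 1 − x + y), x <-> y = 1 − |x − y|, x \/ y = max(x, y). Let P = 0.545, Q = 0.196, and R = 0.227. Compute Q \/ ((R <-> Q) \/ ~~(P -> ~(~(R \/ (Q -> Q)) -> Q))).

0.969

R <-> Q = 1 − |0.227 − 0.196| = 1 − 0.031 = 0.969
Q -> Q = min(1, 1 − 0.196 + 0.196) = min(1, 1.000) = 1.000
R \/ (Q -> Q) = max(0.227, 1.000) = 1.000
~(R \/ (Q -> Q)) = 1 − 1.000 = 0.000
~(R \/ (Q -> Q)) -> Q = min(1, 1 − 0.000 + 0.196) = min(1, 1.196) = 1.000
~(~(R \/ (Q -> Q)) -> Q) = 1 − 1.000 = 0.000
P -> ~(~(R \/ (Q -> Q)) -> Q) = min(1, 1 − 0.545 + 0.000) = min(1, 0.455) = 0.455
~(P -> ~(~(R \/ (Q -> Q)) -> Q)) = 1 − 0.455 = 0.545
~~(P -> ~(~(R \/ (Q -> Q)) -> Q)) = 1 − 0.545 = 0.455
(R <-> Q) \/ ~~(P -> ~(~(R \/ (Q -> Q)) -> Q)) = max(0.969, 0.455) = 0.969
Q \/ ((R <-> Q) \/ ~~(P -> ~(~(R \/ (Q -> Q)) -> Q))) = max(0.196, 0.969) = 0.969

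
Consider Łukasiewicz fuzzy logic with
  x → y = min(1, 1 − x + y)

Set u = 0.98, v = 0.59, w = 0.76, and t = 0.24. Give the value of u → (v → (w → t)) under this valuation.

0.91

w → t = min(1, 1 − 0.76 + 0.24) = min(1, 0.48) = 0.48
v → (w → t) = min(1, 1 − 0.59 + 0.48) = min(1, 0.89) = 0.89
u → (v → (w → t)) = min(1, 1 − 0.98 + 0.89) = min(1, 0.91) = 0.91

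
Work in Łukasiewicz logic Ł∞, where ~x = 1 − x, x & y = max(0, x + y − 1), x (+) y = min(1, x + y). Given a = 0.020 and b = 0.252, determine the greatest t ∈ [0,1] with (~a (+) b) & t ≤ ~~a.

0.020

~a = 1 − 0.020 = 0.980
~a (+) b = min(1, 0.980 + 0.252) = min(1, 1.232) = 1.000
So the left factor is ~a (+) b = 1.000.
~~a = 1 − 0.980 = 0.020
So the right-hand bound is ~~a = 0.020.
The residuum of the Łukasiewicz t-norm gives the supremum: min(1, 1 − 1.000 + 0.020).
1 − 1.000 + 0.020 = 0.020, so t = min(1, 0.020) = 0.020.
Check: 1.000 & 0.020 = max(0, 0.020) = 0.020 ≤ 0.020.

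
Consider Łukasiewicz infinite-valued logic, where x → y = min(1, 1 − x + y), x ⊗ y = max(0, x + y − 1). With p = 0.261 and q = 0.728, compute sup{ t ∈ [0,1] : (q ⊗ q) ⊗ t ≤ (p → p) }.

q ⊗ q = max(0, 0.728 + 0.728 − 1) = max(0, 0.456) = 0.456
So the left factor is q ⊗ q = 0.456.
p → p = min(1, 1 − 0.261 + 0.261) = min(1, 1.000) = 1.000
So the right-hand bound is p → p = 1.000.
The residuum of the Łukasiewicz t-norm gives the supremum: min(1, 1 − 0.456 + 1.000).
1 − 0.456 + 1.000 = 1.544, so t = min(1, 1.544) = 1.000.
Check: 0.456 ⊗ 1.000 = max(0, 0.456) = 0.456 ≤ 1.000.

1.000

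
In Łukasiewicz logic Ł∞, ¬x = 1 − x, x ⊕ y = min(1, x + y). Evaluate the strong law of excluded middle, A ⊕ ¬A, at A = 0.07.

¬A = 1 − 0.07 = 0.93
A ⊕ ¬A = min(1, 0.07 + 0.93) = min(1, 1.00) = 1.00
(As expected: always 1 in Ł∞ since a ⊕ (1−a) = 1.)

1.00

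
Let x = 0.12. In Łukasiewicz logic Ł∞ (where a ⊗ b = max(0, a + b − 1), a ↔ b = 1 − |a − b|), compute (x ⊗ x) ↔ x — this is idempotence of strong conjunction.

0.88

x ⊗ x = max(0, 0.12 + 0.12 − 1) = max(0, -0.76) = 0.00
(x ⊗ x) ↔ x = 1 − |0.00 − 0.12| = 1 − 0.12 = 0.88
(The value 0.88 < 1 shows this instance is not satisfied; fails in Ł∞ since a ⊗ a = max(0, 2a−1) ≠ a in general.)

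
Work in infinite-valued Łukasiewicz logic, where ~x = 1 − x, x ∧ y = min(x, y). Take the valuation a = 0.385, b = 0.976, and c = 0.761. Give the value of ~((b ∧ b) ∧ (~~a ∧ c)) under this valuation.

0.615

b ∧ b = min(0.976, 0.976) = 0.976
~a = 1 − 0.385 = 0.615
~~a = 1 − 0.615 = 0.385
~~a ∧ c = min(0.385, 0.761) = 0.385
(b ∧ b) ∧ (~~a ∧ c) = min(0.976, 0.385) = 0.385
~((b ∧ b) ∧ (~~a ∧ c)) = 1 − 0.385 = 0.615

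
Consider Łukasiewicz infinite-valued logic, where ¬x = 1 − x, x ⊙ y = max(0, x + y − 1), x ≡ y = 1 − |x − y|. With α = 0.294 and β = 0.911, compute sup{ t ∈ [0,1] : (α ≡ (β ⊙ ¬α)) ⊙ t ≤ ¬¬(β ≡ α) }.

¬α = 1 − 0.294 = 0.706
β ⊙ ¬α = max(0, 0.911 + 0.706 − 1) = max(0, 0.617) = 0.617
α ≡ (β ⊙ ¬α) = 1 − |0.294 − 0.617| = 1 − 0.323 = 0.677
So the left factor is α ≡ (β ⊙ ¬α) = 0.677.
β ≡ α = 1 − |0.911 − 0.294| = 1 − 0.617 = 0.383
¬(β ≡ α) = 1 − 0.383 = 0.617
¬¬(β ≡ α) = 1 − 0.617 = 0.383
So the right-hand bound is ¬¬(β ≡ α) = 0.383.
The residuum of the Łukasiewicz t-norm gives the supremum: min(1, 1 − 0.677 + 0.383).
1 − 0.677 + 0.383 = 0.706, so t = min(1, 0.706) = 0.706.
Check: 0.677 ⊙ 0.706 = max(0, 0.383) = 0.383 ≤ 0.383.

0.706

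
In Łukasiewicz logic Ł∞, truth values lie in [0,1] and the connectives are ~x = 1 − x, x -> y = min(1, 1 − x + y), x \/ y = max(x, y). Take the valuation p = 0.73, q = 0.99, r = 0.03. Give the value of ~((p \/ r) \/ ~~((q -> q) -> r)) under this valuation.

0.27

p \/ r = max(0.73, 0.03) = 0.73
q -> q = min(1, 1 − 0.99 + 0.99) = min(1, 1.00) = 1.00
(q -> q) -> r = min(1, 1 − 1.00 + 0.03) = min(1, 0.03) = 0.03
~((q -> q) -> r) = 1 − 0.03 = 0.97
~~((q -> q) -> r) = 1 − 0.97 = 0.03
(p \/ r) \/ ~~((q -> q) -> r) = max(0.73, 0.03) = 0.73
~((p \/ r) \/ ~~((q -> q) -> r)) = 1 − 0.73 = 0.27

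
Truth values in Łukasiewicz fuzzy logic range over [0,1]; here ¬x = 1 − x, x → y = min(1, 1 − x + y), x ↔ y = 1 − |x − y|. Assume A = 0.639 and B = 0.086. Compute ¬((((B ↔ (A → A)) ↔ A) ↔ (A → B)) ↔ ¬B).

A → A = min(1, 1 − 0.639 + 0.639) = min(1, 1.000) = 1.000
B ↔ (A → A) = 1 − |0.086 − 1.000| = 1 − 0.914 = 0.086
(B ↔ (A → A)) ↔ A = 1 − |0.086 − 0.639| = 1 − 0.553 = 0.447
A → B = min(1, 1 − 0.639 + 0.086) = min(1, 0.447) = 0.447
((B ↔ (A → A)) ↔ A) ↔ (A → B) = 1 − |0.447 − 0.447| = 1 − 0.000 = 1.000
¬B = 1 − 0.086 = 0.914
(((B ↔ (A → A)) ↔ A) ↔ (A → B)) ↔ ¬B = 1 − |1.000 − 0.914| = 1 − 0.086 = 0.914
¬((((B ↔ (A → A)) ↔ A) ↔ (A → B)) ↔ ¬B) = 1 − 0.914 = 0.086

0.086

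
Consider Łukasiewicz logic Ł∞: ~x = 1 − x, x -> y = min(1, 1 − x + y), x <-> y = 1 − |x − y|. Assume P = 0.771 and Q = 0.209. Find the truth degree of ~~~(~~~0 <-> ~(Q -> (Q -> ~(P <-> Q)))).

~0 = 1 − 0.000 = 1.000
~~0 = 1 − 1.000 = 0.000
~~~0 = 1 − 0.000 = 1.000
P <-> Q = 1 − |0.771 − 0.209| = 1 − 0.562 = 0.438
~(P <-> Q) = 1 − 0.438 = 0.562
Q -> ~(P <-> Q) = min(1, 1 − 0.209 + 0.562) = min(1, 1.353) = 1.000
Q -> (Q -> ~(P <-> Q)) = min(1, 1 − 0.209 + 1.000) = min(1, 1.791) = 1.000
~(Q -> (Q -> ~(P <-> Q))) = 1 − 1.000 = 0.000
~~~0 <-> ~(Q -> (Q -> ~(P <-> Q))) = 1 − |1.000 − 0.000| = 1 − 1.000 = 0.000
~(~~~0 <-> ~(Q -> (Q -> ~(P <-> Q)))) = 1 − 0.000 = 1.000
~~(~~~0 <-> ~(Q -> (Q -> ~(P <-> Q)))) = 1 − 1.000 = 0.000
~~~(~~~0 <-> ~(Q -> (Q -> ~(P <-> Q)))) = 1 − 0.000 = 1.000

1.000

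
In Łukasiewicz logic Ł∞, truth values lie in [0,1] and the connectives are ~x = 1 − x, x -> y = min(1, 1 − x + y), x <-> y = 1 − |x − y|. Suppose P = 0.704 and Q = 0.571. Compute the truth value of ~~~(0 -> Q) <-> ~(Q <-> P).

0.867

0 -> Q = min(1, 1 − 0.000 + 0.571) = min(1, 1.571) = 1.000
~(0 -> Q) = 1 − 1.000 = 0.000
~~(0 -> Q) = 1 − 0.000 = 1.000
~~~(0 -> Q) = 1 − 1.000 = 0.000
Q <-> P = 1 − |0.571 − 0.704| = 1 − 0.133 = 0.867
~(Q <-> P) = 1 − 0.867 = 0.133
~~~(0 -> Q) <-> ~(Q <-> P) = 1 − |0.000 − 0.133| = 1 − 0.133 = 0.867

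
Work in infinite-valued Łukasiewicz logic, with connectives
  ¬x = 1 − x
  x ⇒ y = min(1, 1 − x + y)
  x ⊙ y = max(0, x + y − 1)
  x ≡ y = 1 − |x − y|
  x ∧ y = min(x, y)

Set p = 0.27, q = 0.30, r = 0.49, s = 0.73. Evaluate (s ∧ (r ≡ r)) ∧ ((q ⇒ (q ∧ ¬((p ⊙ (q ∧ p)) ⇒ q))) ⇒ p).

0.57

r ≡ r = 1 − |0.49 − 0.49| = 1 − 0.00 = 1.00
s ∧ (r ≡ r) = min(0.73, 1.00) = 0.73
q ∧ p = min(0.30, 0.27) = 0.27
p ⊙ (q ∧ p) = max(0, 0.27 + 0.27 − 1) = max(0, -0.46) = 0.00
(p ⊙ (q ∧ p)) ⇒ q = min(1, 1 − 0.00 + 0.30) = min(1, 1.30) = 1.00
¬((p ⊙ (q ∧ p)) ⇒ q) = 1 − 1.00 = 0.00
q ∧ ¬((p ⊙ (q ∧ p)) ⇒ q) = min(0.30, 0.00) = 0.00
q ⇒ (q ∧ ¬((p ⊙ (q ∧ p)) ⇒ q)) = min(1, 1 − 0.30 + 0.00) = min(1, 0.70) = 0.70
(q ⇒ (q ∧ ¬((p ⊙ (q ∧ p)) ⇒ q))) ⇒ p = min(1, 1 − 0.70 + 0.27) = min(1, 0.57) = 0.57
(s ∧ (r ≡ r)) ∧ ((q ⇒ (q ∧ ¬((p ⊙ (q ∧ p)) ⇒ q))) ⇒ p) = min(0.73, 0.57) = 0.57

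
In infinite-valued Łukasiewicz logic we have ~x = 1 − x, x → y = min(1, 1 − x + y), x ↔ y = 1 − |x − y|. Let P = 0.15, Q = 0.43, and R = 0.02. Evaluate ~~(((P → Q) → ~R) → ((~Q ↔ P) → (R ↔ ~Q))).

0.89

P → Q = min(1, 1 − 0.15 + 0.43) = min(1, 1.28) = 1.00
~R = 1 − 0.02 = 0.98
(P → Q) → ~R = min(1, 1 − 1.00 + 0.98) = min(1, 0.98) = 0.98
~Q = 1 − 0.43 = 0.57
~Q ↔ P = 1 − |0.57 − 0.15| = 1 − 0.42 = 0.58
R ↔ ~Q = 1 − |0.02 − 0.57| = 1 − 0.55 = 0.45
(~Q ↔ P) → (R ↔ ~Q) = min(1, 1 − 0.58 + 0.45) = min(1, 0.87) = 0.87
((P → Q) → ~R) → ((~Q ↔ P) → (R ↔ ~Q)) = min(1, 1 − 0.98 + 0.87) = min(1, 0.89) = 0.89
~(((P → Q) → ~R) → ((~Q ↔ P) → (R ↔ ~Q))) = 1 − 0.89 = 0.11
~~(((P → Q) → ~R) → ((~Q ↔ P) → (R ↔ ~Q))) = 1 − 0.11 = 0.89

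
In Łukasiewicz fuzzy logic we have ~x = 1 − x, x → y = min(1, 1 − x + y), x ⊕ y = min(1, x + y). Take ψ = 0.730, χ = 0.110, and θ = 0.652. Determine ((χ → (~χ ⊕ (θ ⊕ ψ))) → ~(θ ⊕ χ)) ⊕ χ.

~χ = 1 − 0.110 = 0.890
θ ⊕ ψ = min(1, 0.652 + 0.730) = min(1, 1.382) = 1.000
~χ ⊕ (θ ⊕ ψ) = min(1, 0.890 + 1.000) = min(1, 1.890) = 1.000
χ → (~χ ⊕ (θ ⊕ ψ)) = min(1, 1 − 0.110 + 1.000) = min(1, 1.890) = 1.000
θ ⊕ χ = min(1, 0.652 + 0.110) = min(1, 0.762) = 0.762
~(θ ⊕ χ) = 1 − 0.762 = 0.238
(χ → (~χ ⊕ (θ ⊕ ψ))) → ~(θ ⊕ χ) = min(1, 1 − 1.000 + 0.238) = min(1, 0.238) = 0.238
((χ → (~χ ⊕ (θ ⊕ ψ))) → ~(θ ⊕ χ)) ⊕ χ = min(1, 0.238 + 0.110) = min(1, 0.348) = 0.348

0.348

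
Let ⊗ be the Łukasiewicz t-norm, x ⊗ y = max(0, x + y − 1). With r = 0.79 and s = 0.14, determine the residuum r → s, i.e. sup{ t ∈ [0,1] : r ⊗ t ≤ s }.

0.35

The residuum of the Łukasiewicz t-norm gives the supremum: min(1, 1 − 0.79 + 0.14).
1 − 0.79 + 0.14 = 0.35, so t = min(1, 0.35) = 0.35.
Check: 0.79 ⊗ 0.35 = max(0, 0.14) = 0.14 ≤ 0.14.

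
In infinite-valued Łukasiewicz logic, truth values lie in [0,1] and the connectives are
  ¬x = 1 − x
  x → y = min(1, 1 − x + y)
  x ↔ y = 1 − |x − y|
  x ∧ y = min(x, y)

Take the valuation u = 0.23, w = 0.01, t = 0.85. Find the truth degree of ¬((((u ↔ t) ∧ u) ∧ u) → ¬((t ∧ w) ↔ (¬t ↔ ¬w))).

u ↔ t = 1 − |0.23 − 0.85| = 1 − 0.62 = 0.38
(u ↔ t) ∧ u = min(0.38, 0.23) = 0.23
((u ↔ t) ∧ u) ∧ u = min(0.23, 0.23) = 0.23
t ∧ w = min(0.85, 0.01) = 0.01
¬t = 1 − 0.85 = 0.15
¬w = 1 − 0.01 = 0.99
¬t ↔ ¬w = 1 − |0.15 − 0.99| = 1 − 0.84 = 0.16
(t ∧ w) ↔ (¬t ↔ ¬w) = 1 − |0.01 − 0.16| = 1 − 0.15 = 0.85
¬((t ∧ w) ↔ (¬t ↔ ¬w)) = 1 − 0.85 = 0.15
(((u ↔ t) ∧ u) ∧ u) → ¬((t ∧ w) ↔ (¬t ↔ ¬w)) = min(1, 1 − 0.23 + 0.15) = min(1, 0.92) = 0.92
¬((((u ↔ t) ∧ u) ∧ u) → ¬((t ∧ w) ↔ (¬t ↔ ¬w))) = 1 − 0.92 = 0.08

0.08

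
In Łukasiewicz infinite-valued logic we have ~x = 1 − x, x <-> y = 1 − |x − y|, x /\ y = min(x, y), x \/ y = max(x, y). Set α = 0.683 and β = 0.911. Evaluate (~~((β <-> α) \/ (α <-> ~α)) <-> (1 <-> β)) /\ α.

β <-> α = 1 − |0.911 − 0.683| = 1 − 0.228 = 0.772
~α = 1 − 0.683 = 0.317
α <-> ~α = 1 − |0.683 − 0.317| = 1 − 0.366 = 0.634
(β <-> α) \/ (α <-> ~α) = max(0.772, 0.634) = 0.772
~((β <-> α) \/ (α <-> ~α)) = 1 − 0.772 = 0.228
~~((β <-> α) \/ (α <-> ~α)) = 1 − 0.228 = 0.772
1 <-> β = 1 − |1.000 − 0.911| = 1 − 0.089 = 0.911
~~((β <-> α) \/ (α <-> ~α)) <-> (1 <-> β) = 1 − |0.772 − 0.911| = 1 − 0.139 = 0.861
(~~((β <-> α) \/ (α <-> ~α)) <-> (1 <-> β)) /\ α = min(0.861, 0.683) = 0.683

0.683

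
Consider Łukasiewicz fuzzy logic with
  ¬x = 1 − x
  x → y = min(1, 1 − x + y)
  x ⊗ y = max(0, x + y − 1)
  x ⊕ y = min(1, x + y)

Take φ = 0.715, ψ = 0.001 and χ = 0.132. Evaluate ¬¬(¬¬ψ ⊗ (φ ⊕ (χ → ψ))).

¬ψ = 1 − 0.001 = 0.999
¬¬ψ = 1 − 0.999 = 0.001
χ → ψ = min(1, 1 − 0.132 + 0.001) = min(1, 0.869) = 0.869
φ ⊕ (χ → ψ) = min(1, 0.715 + 0.869) = min(1, 1.584) = 1.000
¬¬ψ ⊗ (φ ⊕ (χ → ψ)) = max(0, 0.001 + 1.000 − 1) = max(0, 0.001) = 0.001
¬(¬¬ψ ⊗ (φ ⊕ (χ → ψ))) = 1 − 0.001 = 0.999
¬¬(¬¬ψ ⊗ (φ ⊕ (χ → ψ))) = 1 − 0.999 = 0.001

0.001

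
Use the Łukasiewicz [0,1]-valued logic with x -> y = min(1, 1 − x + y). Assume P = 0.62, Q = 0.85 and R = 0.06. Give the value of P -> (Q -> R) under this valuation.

0.59

Q -> R = min(1, 1 − 0.85 + 0.06) = min(1, 0.21) = 0.21
P -> (Q -> R) = min(1, 1 − 0.62 + 0.21) = min(1, 0.59) = 0.59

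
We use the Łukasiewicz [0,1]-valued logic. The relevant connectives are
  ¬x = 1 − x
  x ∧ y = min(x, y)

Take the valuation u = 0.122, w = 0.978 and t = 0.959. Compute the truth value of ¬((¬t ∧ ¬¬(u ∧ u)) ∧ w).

¬t = 1 − 0.959 = 0.041
u ∧ u = min(0.122, 0.122) = 0.122
¬(u ∧ u) = 1 − 0.122 = 0.878
¬¬(u ∧ u) = 1 − 0.878 = 0.122
¬t ∧ ¬¬(u ∧ u) = min(0.041, 0.122) = 0.041
(¬t ∧ ¬¬(u ∧ u)) ∧ w = min(0.041, 0.978) = 0.041
¬((¬t ∧ ¬¬(u ∧ u)) ∧ w) = 1 − 0.041 = 0.959

0.959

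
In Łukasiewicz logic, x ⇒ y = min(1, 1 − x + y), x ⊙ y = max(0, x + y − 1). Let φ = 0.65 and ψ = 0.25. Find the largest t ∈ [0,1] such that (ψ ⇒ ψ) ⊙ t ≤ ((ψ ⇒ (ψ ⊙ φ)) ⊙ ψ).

ψ ⇒ ψ = min(1, 1 − 0.25 + 0.25) = min(1, 1.00) = 1.00
So the left factor is ψ ⇒ ψ = 1.00.
ψ ⊙ φ = max(0, 0.25 + 0.65 − 1) = max(0, -0.10) = 0.00
ψ ⇒ (ψ ⊙ φ) = min(1, 1 − 0.25 + 0.00) = min(1, 0.75) = 0.75
(ψ ⇒ (ψ ⊙ φ)) ⊙ ψ = max(0, 0.75 + 0.25 − 1) = max(0, 0.00) = 0.00
So the right-hand bound is (ψ ⇒ (ψ ⊙ φ)) ⊙ ψ = 0.00.
The residuum of the Łukasiewicz t-norm gives the supremum: min(1, 1 − 1.00 + 0.00).
1 − 1.00 + 0.00 = 0.00, so t = min(1, 0.00) = 0.00.
Check: 1.00 ⊙ 0.00 = max(0, 0.00) = 0.00 ≤ 0.00.

0.00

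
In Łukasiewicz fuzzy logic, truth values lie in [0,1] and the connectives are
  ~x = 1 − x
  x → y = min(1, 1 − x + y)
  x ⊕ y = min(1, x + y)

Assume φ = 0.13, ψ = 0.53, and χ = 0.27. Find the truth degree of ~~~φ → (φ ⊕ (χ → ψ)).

1.00

~φ = 1 − 0.13 = 0.87
~~φ = 1 − 0.87 = 0.13
~~~φ = 1 − 0.13 = 0.87
χ → ψ = min(1, 1 − 0.27 + 0.53) = min(1, 1.26) = 1.00
φ ⊕ (χ → ψ) = min(1, 0.13 + 1.00) = min(1, 1.13) = 1.00
~~~φ → (φ ⊕ (χ → ψ)) = min(1, 1 − 0.87 + 1.00) = min(1, 1.13) = 1.00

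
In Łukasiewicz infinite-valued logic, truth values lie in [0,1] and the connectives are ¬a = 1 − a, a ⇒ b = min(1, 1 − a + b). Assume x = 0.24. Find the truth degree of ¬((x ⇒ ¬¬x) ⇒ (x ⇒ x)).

¬x = 1 − 0.24 = 0.76
¬¬x = 1 − 0.76 = 0.24
x ⇒ ¬¬x = min(1, 1 − 0.24 + 0.24) = min(1, 1.00) = 1.00
x ⇒ x = min(1, 1 − 0.24 + 0.24) = min(1, 1.00) = 1.00
(x ⇒ ¬¬x) ⇒ (x ⇒ x) = min(1, 1 − 1.00 + 1.00) = min(1, 1.00) = 1.00
¬((x ⇒ ¬¬x) ⇒ (x ⇒ x)) = 1 − 1.00 = 0.00

0.00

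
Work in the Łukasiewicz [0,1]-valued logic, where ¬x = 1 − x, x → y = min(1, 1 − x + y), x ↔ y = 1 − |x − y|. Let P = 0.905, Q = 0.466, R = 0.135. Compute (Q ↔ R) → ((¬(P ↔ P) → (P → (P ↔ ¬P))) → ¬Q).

0.865

Q ↔ R = 1 − |0.466 − 0.135| = 1 − 0.331 = 0.669
P ↔ P = 1 − |0.905 − 0.905| = 1 − 0.000 = 1.000
¬(P ↔ P) = 1 − 1.000 = 0.000
¬P = 1 − 0.905 = 0.095
P ↔ ¬P = 1 − |0.905 − 0.095| = 1 − 0.810 = 0.190
P → (P ↔ ¬P) = min(1, 1 − 0.905 + 0.190) = min(1, 0.285) = 0.285
¬(P ↔ P) → (P → (P ↔ ¬P)) = min(1, 1 − 0.000 + 0.285) = min(1, 1.285) = 1.000
¬Q = 1 − 0.466 = 0.534
(¬(P ↔ P) → (P → (P ↔ ¬P))) → ¬Q = min(1, 1 − 1.000 + 0.534) = min(1, 0.534) = 0.534
(Q ↔ R) → ((¬(P ↔ P) → (P → (P ↔ ¬P))) → ¬Q) = min(1, 1 − 0.669 + 0.534) = min(1, 0.865) = 0.865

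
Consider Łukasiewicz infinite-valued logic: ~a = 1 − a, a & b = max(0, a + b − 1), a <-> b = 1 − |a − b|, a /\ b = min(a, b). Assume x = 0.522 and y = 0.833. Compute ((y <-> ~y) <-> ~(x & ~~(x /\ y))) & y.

0.211

~y = 1 − 0.833 = 0.167
y <-> ~y = 1 − |0.833 − 0.167| = 1 − 0.666 = 0.334
x /\ y = min(0.522, 0.833) = 0.522
~(x /\ y) = 1 − 0.522 = 0.478
~~(x /\ y) = 1 − 0.478 = 0.522
x & ~~(x /\ y) = max(0, 0.522 + 0.522 − 1) = max(0, 0.044) = 0.044
~(x & ~~(x /\ y)) = 1 − 0.044 = 0.956
(y <-> ~y) <-> ~(x & ~~(x /\ y)) = 1 − |0.334 − 0.956| = 1 − 0.622 = 0.378
((y <-> ~y) <-> ~(x & ~~(x /\ y))) & y = max(0, 0.378 + 0.833 − 1) = max(0, 0.211) = 0.211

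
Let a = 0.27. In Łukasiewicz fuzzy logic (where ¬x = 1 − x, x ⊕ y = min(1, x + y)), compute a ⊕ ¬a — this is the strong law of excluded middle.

¬a = 1 − 0.27 = 0.73
a ⊕ ¬a = min(1, 0.27 + 0.73) = min(1, 1.00) = 1.00
(As expected: always 1 in Ł∞ since a ⊕ (1−a) = 1.)

1.00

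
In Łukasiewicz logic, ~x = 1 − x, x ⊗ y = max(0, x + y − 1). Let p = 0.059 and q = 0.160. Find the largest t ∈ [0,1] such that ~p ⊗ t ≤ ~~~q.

~p = 1 − 0.059 = 0.941
So the left factor is ~p = 0.941.
~q = 1 − 0.160 = 0.840
~~q = 1 − 0.840 = 0.160
~~~q = 1 − 0.160 = 0.840
So the right-hand bound is ~~~q = 0.840.
The residuum of the Łukasiewicz t-norm gives the supremum: min(1, 1 − 0.941 + 0.840).
1 − 0.941 + 0.840 = 0.899, so t = min(1, 0.899) = 0.899.
Check: 0.941 ⊗ 0.899 = max(0, 0.840) = 0.840 ≤ 0.840.

0.899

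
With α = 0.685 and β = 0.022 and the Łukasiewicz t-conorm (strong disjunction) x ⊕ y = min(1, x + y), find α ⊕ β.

α ⊕ β = min(1, 0.685 + 0.022) = min(1, 0.707) = 0.707
For comparison, the Gödel t-conorm max(x, y) would give 0.685.

0.707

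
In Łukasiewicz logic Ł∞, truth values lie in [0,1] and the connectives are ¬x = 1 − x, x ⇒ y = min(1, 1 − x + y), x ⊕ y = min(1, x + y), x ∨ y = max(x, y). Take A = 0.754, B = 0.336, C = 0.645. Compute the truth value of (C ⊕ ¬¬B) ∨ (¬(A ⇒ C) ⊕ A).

0.981

¬B = 1 − 0.336 = 0.664
¬¬B = 1 − 0.664 = 0.336
C ⊕ ¬¬B = min(1, 0.645 + 0.336) = min(1, 0.981) = 0.981
A ⇒ C = min(1, 1 − 0.754 + 0.645) = min(1, 0.891) = 0.891
¬(A ⇒ C) = 1 − 0.891 = 0.109
¬(A ⇒ C) ⊕ A = min(1, 0.109 + 0.754) = min(1, 0.863) = 0.863
(C ⊕ ¬¬B) ∨ (¬(A ⇒ C) ⊕ A) = max(0.981, 0.863) = 0.981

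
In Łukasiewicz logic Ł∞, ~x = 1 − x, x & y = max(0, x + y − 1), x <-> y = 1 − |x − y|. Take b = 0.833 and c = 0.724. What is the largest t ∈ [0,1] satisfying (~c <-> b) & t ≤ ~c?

~c = 1 − 0.724 = 0.276
~c <-> b = 1 − |0.276 − 0.833| = 1 − 0.557 = 0.443
So the left factor is ~c <-> b = 0.443.
So the right-hand bound is ~c = 0.276.
The residuum of the Łukasiewicz t-norm gives the supremum: min(1, 1 − 0.443 + 0.276).
1 − 0.443 + 0.276 = 0.833, so t = min(1, 0.833) = 0.833.
Check: 0.443 & 0.833 = max(0, 0.276) = 0.276 ≤ 0.276.

0.833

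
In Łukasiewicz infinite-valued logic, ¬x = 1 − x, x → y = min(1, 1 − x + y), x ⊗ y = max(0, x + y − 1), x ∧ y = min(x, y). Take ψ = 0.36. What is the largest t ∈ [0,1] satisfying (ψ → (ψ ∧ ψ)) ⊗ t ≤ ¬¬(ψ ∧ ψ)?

ψ ∧ ψ = min(0.36, 0.36) = 0.36
ψ → (ψ ∧ ψ) = min(1, 1 − 0.36 + 0.36) = min(1, 1.00) = 1.00
So the left factor is ψ → (ψ ∧ ψ) = 1.00.
¬(ψ ∧ ψ) = 1 − 0.36 = 0.64
¬¬(ψ ∧ ψ) = 1 − 0.64 = 0.36
So the right-hand bound is ¬¬(ψ ∧ ψ) = 0.36.
The residuum of the Łukasiewicz t-norm gives the supremum: min(1, 1 − 1.00 + 0.36).
1 − 1.00 + 0.36 = 0.36, so t = min(1, 0.36) = 0.36.
Check: 1.00 ⊗ 0.36 = max(0, 0.36) = 0.36 ≤ 0.36.

0.36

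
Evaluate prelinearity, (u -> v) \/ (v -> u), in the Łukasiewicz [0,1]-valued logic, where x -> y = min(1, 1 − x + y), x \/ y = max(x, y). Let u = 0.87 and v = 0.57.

1.00

u -> v = min(1, 1 − 0.87 + 0.57) = min(1, 0.70) = 0.70
v -> u = min(1, 1 − 0.57 + 0.87) = min(1, 1.30) = 1.00
(u -> v) \/ (v -> u) = max(0.70, 1.00) = 1.00
(As expected: a Ł∞-tautology — holds in every MV-chain.)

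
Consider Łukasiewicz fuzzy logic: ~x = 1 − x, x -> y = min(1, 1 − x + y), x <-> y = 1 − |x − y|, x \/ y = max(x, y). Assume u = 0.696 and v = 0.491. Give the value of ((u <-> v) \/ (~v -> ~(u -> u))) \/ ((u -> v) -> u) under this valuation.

u <-> v = 1 − |0.696 − 0.491| = 1 − 0.205 = 0.795
~v = 1 − 0.491 = 0.509
u -> u = min(1, 1 − 0.696 + 0.696) = min(1, 1.000) = 1.000
~(u -> u) = 1 − 1.000 = 0.000
~v -> ~(u -> u) = min(1, 1 − 0.509 + 0.000) = min(1, 0.491) = 0.491
(u <-> v) \/ (~v -> ~(u -> u)) = max(0.795, 0.491) = 0.795
u -> v = min(1, 1 − 0.696 + 0.491) = min(1, 0.795) = 0.795
(u -> v) -> u = min(1, 1 − 0.795 + 0.696) = min(1, 0.901) = 0.901
((u <-> v) \/ (~v -> ~(u -> u))) \/ ((u -> v) -> u) = max(0.795, 0.901) = 0.901

0.901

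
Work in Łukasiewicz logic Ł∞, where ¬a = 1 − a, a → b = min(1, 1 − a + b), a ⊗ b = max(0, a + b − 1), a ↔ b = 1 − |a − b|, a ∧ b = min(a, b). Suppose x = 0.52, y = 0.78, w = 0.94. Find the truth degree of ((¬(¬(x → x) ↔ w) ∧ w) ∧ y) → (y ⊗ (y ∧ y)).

x → x = min(1, 1 − 0.52 + 0.52) = min(1, 1.00) = 1.00
¬(x → x) = 1 − 1.00 = 0.00
¬(x → x) ↔ w = 1 − |0.00 − 0.94| = 1 − 0.94 = 0.06
¬(¬(x → x) ↔ w) = 1 − 0.06 = 0.94
¬(¬(x → x) ↔ w) ∧ w = min(0.94, 0.94) = 0.94
(¬(¬(x → x) ↔ w) ∧ w) ∧ y = min(0.94, 0.78) = 0.78
y ∧ y = min(0.78, 0.78) = 0.78
y ⊗ (y ∧ y) = max(0, 0.78 + 0.78 − 1) = max(0, 0.56) = 0.56
((¬(¬(x → x) ↔ w) ∧ w) ∧ y) → (y ⊗ (y ∧ y)) = min(1, 1 − 0.78 + 0.56) = min(1, 0.78) = 0.78

0.78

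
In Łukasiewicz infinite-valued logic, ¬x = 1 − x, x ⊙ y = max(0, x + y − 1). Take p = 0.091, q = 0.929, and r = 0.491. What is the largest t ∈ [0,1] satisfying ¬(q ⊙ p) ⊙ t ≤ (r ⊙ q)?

q ⊙ p = max(0, 0.929 + 0.091 − 1) = max(0, 0.020) = 0.020
¬(q ⊙ p) = 1 − 0.020 = 0.980
So the left factor is ¬(q ⊙ p) = 0.980.
r ⊙ q = max(0, 0.491 + 0.929 − 1) = max(0, 0.420) = 0.420
So the right-hand bound is r ⊙ q = 0.420.
The residuum of the Łukasiewicz t-norm gives the supremum: min(1, 1 − 0.980 + 0.420).
1 − 0.980 + 0.420 = 0.440, so t = min(1, 0.440) = 0.440.
Check: 0.980 ⊙ 0.440 = max(0, 0.420) = 0.420 ≤ 0.420.

0.440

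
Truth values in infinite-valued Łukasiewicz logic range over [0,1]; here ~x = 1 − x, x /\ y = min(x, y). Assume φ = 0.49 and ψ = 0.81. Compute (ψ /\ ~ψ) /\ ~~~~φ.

~ψ = 1 − 0.81 = 0.19
ψ /\ ~ψ = min(0.81, 0.19) = 0.19
~φ = 1 − 0.49 = 0.51
~~φ = 1 − 0.51 = 0.49
~~~φ = 1 − 0.49 = 0.51
~~~~φ = 1 − 0.51 = 0.49
(ψ /\ ~ψ) /\ ~~~~φ = min(0.19, 0.49) = 0.19

0.19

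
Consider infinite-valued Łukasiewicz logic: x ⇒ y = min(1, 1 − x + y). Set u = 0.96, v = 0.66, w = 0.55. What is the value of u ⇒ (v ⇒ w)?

0.93

v ⇒ w = min(1, 1 − 0.66 + 0.55) = min(1, 0.89) = 0.89
u ⇒ (v ⇒ w) = min(1, 1 − 0.96 + 0.89) = min(1, 0.93) = 0.93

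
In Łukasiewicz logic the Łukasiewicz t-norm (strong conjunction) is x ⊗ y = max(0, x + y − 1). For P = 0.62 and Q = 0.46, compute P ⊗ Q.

P ⊗ Q = max(0, 0.62 + 0.46 − 1) = max(0, 0.08) = 0.08
For comparison, the Gödel (minimum) t-norm min(x, y) would give 0.46.

0.08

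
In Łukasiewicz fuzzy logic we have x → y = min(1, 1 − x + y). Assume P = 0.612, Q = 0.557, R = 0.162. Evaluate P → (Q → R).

Q → R = min(1, 1 − 0.557 + 0.162) = min(1, 0.605) = 0.605
P → (Q → R) = min(1, 1 − 0.612 + 0.605) = min(1, 0.993) = 0.993

0.993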